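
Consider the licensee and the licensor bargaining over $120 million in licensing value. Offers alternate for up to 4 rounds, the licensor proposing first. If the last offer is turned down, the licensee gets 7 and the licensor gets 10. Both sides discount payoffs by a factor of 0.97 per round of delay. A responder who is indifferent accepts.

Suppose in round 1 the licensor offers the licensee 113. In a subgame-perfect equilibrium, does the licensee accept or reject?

Accept

Round 4 (the licensee proposes): the licensor gets 10 if talks fail, so the licensee offers 10 and keeps 110.
Round 3 (the licensor proposes): the licensee can get 110 next round, worth 0.97 × 110 = 106.7 now. The licensor offers 106.7 and keeps 120 − 106.7 = 13.3.
Round 2 (the licensee proposes): the licensor can get 13.3 next round, worth 0.97 × 13.3 = 12.901 now, so the licensee offers 12.901, keeping 107.099.
So by rejecting in round 1, the licensee gets 107.099 next round, worth 0.97 × 107.099 = 103.88603 now.
Offer 113 ≥ 103.88603, so the licensee accepts.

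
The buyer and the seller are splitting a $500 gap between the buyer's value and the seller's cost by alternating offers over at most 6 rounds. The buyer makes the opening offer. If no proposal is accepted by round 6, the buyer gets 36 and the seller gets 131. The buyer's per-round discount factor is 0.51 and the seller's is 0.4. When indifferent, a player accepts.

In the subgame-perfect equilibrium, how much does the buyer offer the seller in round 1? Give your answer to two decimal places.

125.72

By backward induction:
Round 6 (the seller proposes): the buyer gets 36 if talks fail, so the seller offers 36 and keeps 464.
Round 5 (the buyer proposes): the seller can get 464 next round, worth 0.4 × 464 = 185.6 now, so the buyer offers 185.6, keeping 314.4.
Round 4 (the seller proposes): the buyer can get 314.4 next round, worth 0.51 × 314.4 = 160.344 now. The seller offers 160.344 and keeps 500 − 160.344 = 339.656.
Round 3 (the buyer proposes): the seller can get 339.656 next round, worth 0.4 × 339.656 = 135.8624 now, so the buyer offers 135.8624, keeping 364.1376.
Round 2 (the seller proposes): the buyer can get 364.1376 next round, worth 0.51 × 364.1376 = 185.710176 now. The seller offers 185.710176 and keeps 500 − 185.710176 = 314.289824.
Round 1 (the buyer proposes): the seller can get 314.289824 next round, worth 0.4 × 314.289824 = 125.7159296 now; the buyer offers that and keeps 374.2840704.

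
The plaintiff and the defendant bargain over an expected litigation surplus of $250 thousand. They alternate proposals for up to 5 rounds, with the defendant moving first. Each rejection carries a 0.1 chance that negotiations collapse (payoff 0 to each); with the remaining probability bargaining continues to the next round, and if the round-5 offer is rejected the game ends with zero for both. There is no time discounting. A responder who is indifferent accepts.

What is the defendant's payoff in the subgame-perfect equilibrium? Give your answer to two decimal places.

By backward induction:
Round 5 (the defendant proposes): the plaintiff will accept anything ≥ 0, so the defendant offers 0 and keeps 250.
Round 4 (the plaintiff proposes): rejecting gives the defendant an expected 0.9 × 250 = 225, so the plaintiff offers 225, keeping 25.
Round 3 (the defendant proposes): rejecting gives the plaintiff an expected 0.9 × 25 = 22.5, so the defendant offers 22.5, keeping 227.5.
Round 2 (the plaintiff proposes): rejecting gives the defendant an expected 0.9 × 227.5 = 204.75. The plaintiff offers 204.75 and keeps 250 − 204.75 = 45.25.
Round 1 (the defendant proposes): rejecting gives the plaintiff an expected 0.9 × 45.25 = 40.725. The defendant offers 40.725 and keeps 250 − 40.725 = 209.275.

209.28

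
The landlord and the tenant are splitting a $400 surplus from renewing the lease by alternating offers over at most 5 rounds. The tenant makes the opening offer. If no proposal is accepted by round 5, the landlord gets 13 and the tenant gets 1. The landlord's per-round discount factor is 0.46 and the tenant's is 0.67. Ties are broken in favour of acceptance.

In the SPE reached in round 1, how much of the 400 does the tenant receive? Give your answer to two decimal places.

319.33

By backward induction:
Round 5 (the tenant proposes): the landlord gets 13 if talks fail, so the tenant offers 13 and keeps 387.
Round 4 (the landlord proposes): the tenant can get 387 next round, worth 0.67 × 387 = 259.29 now, so the landlord offers 259.29, keeping 140.71.
Round 3 (the tenant proposes): the landlord can get 140.71 next round, worth 0.46 × 140.71 = 64.7266 now. The tenant offers 64.7266 and keeps 400 − 64.7266 = 335.2734.
Round 2 (the landlord proposes): the tenant can get 335.2734 next round, worth 0.67 × 335.2734 = 224.633178 now. The landlord offers 224.633178 and keeps 400 − 224.633178 = 175.366822.
Round 1 (the tenant proposes): the landlord can get 175.366822 next round, worth 0.46 × 175.366822 = 80.66873812 now; the tenant offers that and keeps 319.33126188.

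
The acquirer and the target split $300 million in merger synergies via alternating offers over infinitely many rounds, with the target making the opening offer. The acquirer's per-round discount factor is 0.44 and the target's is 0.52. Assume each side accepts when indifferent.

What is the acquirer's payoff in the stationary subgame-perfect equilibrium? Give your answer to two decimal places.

82.16

In a stationary SPE each proposer offers the other exactly their discounted continuation value.
If the target keeps x when proposing and the acquirer keeps y when proposing, then x = 300 − 0.44y and y = 300 − 0.52x.
Solving: x = 300(1 − 0.44) / (1 − 0.52·0.44) = 168 / 0.7712 ≈ 217.8423.
The acquirer gets 300 − 217.8423 ≈ 82.1577.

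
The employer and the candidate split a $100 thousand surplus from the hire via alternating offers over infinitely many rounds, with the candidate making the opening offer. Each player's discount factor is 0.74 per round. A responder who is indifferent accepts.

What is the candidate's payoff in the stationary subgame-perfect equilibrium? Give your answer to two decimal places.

When the candidate proposes, the employer accepts any offer worth at least 0.74 times what the employer would get by proposing next round; and vice versa.
This gives x = 100 − 0.74y and y = 100 − 0.74x, where x and y are each side's share when it proposes.
Hence (1 − 0.74·0.74)x = 100(1 − 0.74), i.e. 0.4524·x = 26.
x ≈ 57.4713; the employer's share is 100 − x ≈ 42.5287.

57.47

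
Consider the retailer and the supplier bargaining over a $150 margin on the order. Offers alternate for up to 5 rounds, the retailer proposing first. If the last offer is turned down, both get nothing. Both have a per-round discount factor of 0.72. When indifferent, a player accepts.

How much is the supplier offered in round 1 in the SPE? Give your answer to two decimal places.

45.92

Solve by backward induction from round 5.
Round 5 (the retailer proposes): rejection yields 0 for the supplier; the retailer offers 0 and keeps 150.
Round 4 (the supplier proposes): the retailer can get 150 next round, worth 0.72 × 150 = 108 now, so the supplier offers 108, keeping 42.
Round 3 (the retailer proposes): the supplier can get 42 next round, worth 0.72 × 42 = 30.24 now; the retailer offers that and keeps 119.76.
Round 2 (the supplier proposes): the retailer can get 119.76 next round, worth 0.72 × 119.76 = 86.2272 now. The supplier offers 86.2272 and keeps 150 − 86.2272 = 63.7728.
Round 1 (the retailer proposes): the supplier can get 63.7728 next round, worth 0.72 × 63.7728 = 45.916416 now. The retailer offers 45.916416 and keeps 150 − 45.916416 = 104.083584.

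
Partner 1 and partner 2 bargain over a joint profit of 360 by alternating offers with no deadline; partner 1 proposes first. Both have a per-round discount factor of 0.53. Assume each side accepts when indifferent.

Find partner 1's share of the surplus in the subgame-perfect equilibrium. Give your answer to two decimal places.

When partner 1 proposes, partner 2 accepts any offer worth at least 0.53 times what partner 2 would get by proposing next round; and vice versa.
This gives x = 360 − 0.53y and y = 360 − 0.53x, where x and y are each side's share when it proposes.
Hence (1 − 0.53·0.53)x = 360(1 − 0.53), i.e. 0.7191·x = 169.2.
x ≈ 235.2941; partner 2's share is 360 − x ≈ 124.7059.

235.29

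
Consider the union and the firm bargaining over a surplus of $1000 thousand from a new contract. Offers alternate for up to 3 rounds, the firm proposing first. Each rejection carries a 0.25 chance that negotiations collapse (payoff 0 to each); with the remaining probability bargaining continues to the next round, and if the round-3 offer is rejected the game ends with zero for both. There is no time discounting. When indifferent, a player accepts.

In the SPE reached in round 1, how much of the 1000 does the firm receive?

Round 3 (the firm proposes): the union will accept anything ≥ 0, so the firm offers 0 and keeps 1000.
Round 2 (the union proposes): rejecting gives the firm an expected 0.75 × 1000 = 750; the union offers that and keeps 250.
Round 1 (the firm proposes): rejecting gives the union an expected 0.75 × 250 = 187.5; the firm offers that and keeps 812.5.

812.5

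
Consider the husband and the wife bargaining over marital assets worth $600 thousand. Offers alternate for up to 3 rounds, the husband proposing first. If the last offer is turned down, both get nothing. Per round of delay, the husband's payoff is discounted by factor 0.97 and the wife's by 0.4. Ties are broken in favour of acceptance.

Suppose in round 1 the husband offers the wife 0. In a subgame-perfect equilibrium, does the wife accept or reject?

Reject

Work out the wife's continuation value if the offer is rejected.
Round 3 (the husband proposes): rejection yields 0 for the wife; the husband offers 0 and keeps 600.
Round 2 (the wife proposes): the husband can get 600 next round, worth 0.97 × 600 = 582 now, so the wife offers 582, keeping 18.
So by rejecting in round 1, the wife gets 18 next round, worth 0.4 × 18 = 7.2 now.
Offer 0 < 7.2, so the wife rejects.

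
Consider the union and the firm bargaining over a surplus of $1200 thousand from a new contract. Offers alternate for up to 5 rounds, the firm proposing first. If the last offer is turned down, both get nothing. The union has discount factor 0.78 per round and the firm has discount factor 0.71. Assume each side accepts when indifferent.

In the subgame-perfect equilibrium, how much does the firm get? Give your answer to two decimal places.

Round 5 (the firm proposes): rejection yields 0 for the union; the firm offers 0 and keeps 1200.
Round 4 (the union proposes): the firm can get 1200 next round, worth 0.71 × 1200 = 852 now; the union offers that and keeps 348.
Round 3 (the firm proposes): the union can get 348 next round, worth 0.78 × 348 = 271.44 now, so the firm offers 271.44, keeping 928.56.
Round 2 (the union proposes): the firm can get 928.56 next round, worth 0.71 × 928.56 = 659.2776 now, so the union offers 659.2776, keeping 540.7224.
Round 1 (the firm proposes): the union can get 540.7224 next round, worth 0.78 × 540.7224 = 421.763472 now, so the firm offers 421.763472, keeping 778.236528.

778.24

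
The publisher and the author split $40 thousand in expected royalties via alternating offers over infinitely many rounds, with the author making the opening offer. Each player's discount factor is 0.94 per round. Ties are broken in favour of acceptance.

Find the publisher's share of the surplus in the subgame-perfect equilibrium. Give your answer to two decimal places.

19.38

Let x be the author's share when the author proposes and y be the publisher's share when the publisher proposes.
The publisher accepts iff offered ≥ 0.94·y, so x = 40 − 0.94y. Symmetrically y = 40 − 0.94x.
Substituting: x = 40 − 0.94(40 − 0.94x), giving x(1 − 0.94·0.94) = 40(1 − 0.94).
So x = 40 × 0.06 / 0.1164 ≈ 20.6186, and the publisher receives 40 − x ≈ 19.3814.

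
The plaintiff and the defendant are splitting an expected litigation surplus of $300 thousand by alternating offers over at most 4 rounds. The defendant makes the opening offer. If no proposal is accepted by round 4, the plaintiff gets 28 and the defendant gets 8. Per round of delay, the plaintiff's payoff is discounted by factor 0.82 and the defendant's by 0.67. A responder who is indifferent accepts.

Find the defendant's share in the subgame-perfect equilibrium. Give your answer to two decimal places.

87.27

Round 4 (the plaintiff proposes): the defendant gets 8 if talks fail, so the plaintiff offers 8 and keeps 292.
Round 3 (the defendant proposes): the plaintiff can get 292 next round, worth 0.82 × 292 = 239.44 now. The defendant offers 239.44 and keeps 300 − 239.44 = 60.56.
Round 2 (the plaintiff proposes): the defendant can get 60.56 next round, worth 0.67 × 60.56 = 40.5752 now. The plaintiff offers 40.5752 and keeps 300 − 40.5752 = 259.4248.
Round 1 (the defendant proposes): the plaintiff can get 259.4248 next round, worth 0.82 × 259.4248 = 212.728336 now. The defendant offers 212.728336 and keeps 300 − 212.728336 = 87.271664.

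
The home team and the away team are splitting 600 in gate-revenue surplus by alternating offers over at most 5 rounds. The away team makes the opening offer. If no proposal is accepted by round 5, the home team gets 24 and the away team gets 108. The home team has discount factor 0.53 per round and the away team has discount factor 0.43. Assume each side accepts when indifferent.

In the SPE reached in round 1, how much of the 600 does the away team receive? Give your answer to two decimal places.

376.18

Round 5 (the away team proposes): the home team gets 24 if talks fail, so the away team offers 24 and keeps 576.
Round 4 (the home team proposes): the away team can get 576 next round, worth 0.43 × 576 = 247.68 now. The home team offers 247.68 and keeps 600 − 247.68 = 352.32.
Round 3 (the away team proposes): the home team can get 352.32 next round, worth 0.53 × 352.32 = 186.7296 now; the away team offers that and keeps 413.2704.
Round 2 (the home team proposes): the away team can get 413.2704 next round, worth 0.43 × 413.2704 = 177.706272 now; the home team offers that and keeps 422.293728.
Round 1 (the away team proposes): the home team can get 422.293728 next round, worth 0.53 × 422.293728 = 223.81567584 now. The away team offers 223.81567584 and keeps 600 − 223.81567584 = 376.18432416.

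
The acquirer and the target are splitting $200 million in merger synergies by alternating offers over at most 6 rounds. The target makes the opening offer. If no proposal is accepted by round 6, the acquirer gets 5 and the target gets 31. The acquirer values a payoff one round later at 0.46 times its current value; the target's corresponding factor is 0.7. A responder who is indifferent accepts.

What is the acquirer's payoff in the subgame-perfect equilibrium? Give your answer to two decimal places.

44.55

Round 6 (the acquirer proposes): the target gets 31 if talks fail, so the acquirer offers 31 and keeps 169.
Round 5 (the target proposes): the acquirer can get 169 next round, worth 0.46 × 169 = 77.74 now, so the target offers 77.74, keeping 122.26.
Round 4 (the acquirer proposes): the target can get 122.26 next round, worth 0.7 × 122.26 = 85.582 now, so the acquirer offers 85.582, keeping 114.418.
Round 3 (the target proposes): the acquirer can get 114.418 next round, worth 0.46 × 114.418 = 52.63228 now; the target offers that and keeps 147.36772.
Round 2 (the acquirer proposes): the target can get 147.36772 next round, worth 0.7 × 147.36772 = 103.157404 now; the acquirer offers that and keeps 96.842596.
Round 1 (the target proposes): the acquirer can get 96.842596 next round, worth 0.46 × 96.842596 = 44.54759416 now; the target offers that and keeps 155.45240584.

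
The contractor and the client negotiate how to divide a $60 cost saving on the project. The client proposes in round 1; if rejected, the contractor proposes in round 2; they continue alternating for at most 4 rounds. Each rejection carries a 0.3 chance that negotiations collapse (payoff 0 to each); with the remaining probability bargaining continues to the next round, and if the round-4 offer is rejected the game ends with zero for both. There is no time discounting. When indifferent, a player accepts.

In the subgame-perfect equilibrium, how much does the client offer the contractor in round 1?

Round 4 (the contractor proposes): the client will accept anything ≥ 0, so the contractor offers 0 and keeps 60.
Round 3 (the client proposes): rejecting gives the contractor an expected 0.7 × 60 = 42; the client offers that and keeps 18.
Round 2 (the contractor proposes): rejecting gives the client an expected 0.7 × 18 = 12.6. The contractor offers 12.6 and keeps 60 − 12.6 = 47.4.
Round 1 (the client proposes): rejecting gives the contractor an expected 0.7 × 47.4 = 33.18; the client offers that and keeps 26.82.

33.18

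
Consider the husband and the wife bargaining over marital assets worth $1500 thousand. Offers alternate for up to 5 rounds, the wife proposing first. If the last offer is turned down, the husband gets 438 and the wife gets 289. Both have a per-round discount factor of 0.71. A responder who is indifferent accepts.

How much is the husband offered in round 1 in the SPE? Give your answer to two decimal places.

Round 5 (the wife proposes): the husband gets 438 if talks fail, so the wife offers 438 and keeps 1062.
Round 4 (the husband proposes): the wife can get 1062 next round, worth 0.71 × 1062 = 754.02 now; the husband offers that and keeps 745.98.
Round 3 (the wife proposes): the husband can get 745.98 next round, worth 0.71 × 745.98 = 529.6458 now, so the wife offers 529.6458, keeping 970.3542.
Round 2 (the husband proposes): the wife can get 970.3542 next round, worth 0.71 × 970.3542 = 688.951482 now; the husband offers that and keeps 811.048518.
Round 1 (the wife proposes): the husband can get 811.048518 next round, worth 0.71 × 811.048518 = 575.84444778 now; the wife offers that and keeps 924.15555222.

575.84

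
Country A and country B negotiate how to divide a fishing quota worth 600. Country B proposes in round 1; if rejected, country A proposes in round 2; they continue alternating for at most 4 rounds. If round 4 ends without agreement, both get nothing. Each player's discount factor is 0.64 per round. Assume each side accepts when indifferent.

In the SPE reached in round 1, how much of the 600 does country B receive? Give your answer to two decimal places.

By backward induction:
Round 4 (country A proposes): country B will accept anything ≥ 0, so country A offers 0 and keeps 600.
Round 3 (country B proposes): country A can get 600 next round, worth 0.64 × 600 = 384 now; country B offers that and keeps 216.
Round 2 (country A proposes): country B can get 216 next round, worth 0.64 × 216 = 138.24 now, so country A offers 138.24, keeping 461.76.
Round 1 (country B proposes): country A can get 461.76 next round, worth 0.64 × 461.76 = 295.5264 now; country B offers that and keeps 304.4736.

304.47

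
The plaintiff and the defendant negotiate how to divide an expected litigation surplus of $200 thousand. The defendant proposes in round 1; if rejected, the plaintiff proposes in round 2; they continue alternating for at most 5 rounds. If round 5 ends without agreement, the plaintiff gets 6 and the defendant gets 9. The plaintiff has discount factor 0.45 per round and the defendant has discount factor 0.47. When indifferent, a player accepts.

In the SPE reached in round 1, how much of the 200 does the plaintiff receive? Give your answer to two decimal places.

Round 5 (the defendant proposes): the plaintiff gets 6 if talks fail, so the defendant offers 6 and keeps 194.
Round 4 (the plaintiff proposes): the defendant can get 194 next round, worth 0.47 × 194 = 91.18 now, so the plaintiff offers 91.18, keeping 108.82.
Round 3 (the defendant proposes): the plaintiff can get 108.82 next round, worth 0.45 × 108.82 = 48.969 now. The defendant offers 48.969 and keeps 200 − 48.969 = 151.031.
Round 2 (the plaintiff proposes): the defendant can get 151.031 next round, worth 0.47 × 151.031 = 70.98457 now; the plaintiff offers that and keeps 129.01543.
Round 1 (the defendant proposes): the plaintiff can get 129.01543 next round, worth 0.45 × 129.01543 = 58.0569435 now. The defendant offers 58.0569435 and keeps 200 − 58.0569435 = 141.9430565.

58.06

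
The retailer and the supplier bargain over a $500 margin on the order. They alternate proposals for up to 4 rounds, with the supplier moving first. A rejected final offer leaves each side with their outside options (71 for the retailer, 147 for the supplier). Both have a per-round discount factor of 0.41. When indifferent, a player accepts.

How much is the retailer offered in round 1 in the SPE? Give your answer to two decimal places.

Round 4 (the retailer proposes): the supplier gets 147 if talks fail, so the retailer offers 147 and keeps 353.
Round 3 (the supplier proposes): the retailer can get 353 next round, worth 0.41 × 353 = 144.73 now; the supplier offers that and keeps 355.27.
Round 2 (the retailer proposes): the supplier can get 355.27 next round, worth 0.41 × 355.27 = 145.6607 now. The retailer offers 145.6607 and keeps 500 − 145.6607 = 354.3393.
Round 1 (the supplier proposes): the retailer can get 354.3393 next round, worth 0.41 × 354.3393 = 145.279113 now. The supplier offers 145.279113 and keeps 500 − 145.279113 = 354.720887.

145.28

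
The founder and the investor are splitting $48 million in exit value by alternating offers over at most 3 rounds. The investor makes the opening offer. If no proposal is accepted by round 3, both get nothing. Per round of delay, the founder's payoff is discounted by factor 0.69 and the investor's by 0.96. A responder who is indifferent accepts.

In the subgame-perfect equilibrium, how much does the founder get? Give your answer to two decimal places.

Work backward from the last round.
Round 3 (the investor proposes): the founder will accept anything ≥ 0, so the investor offers 0 and keeps 48.
Round 2 (the founder proposes): the investor can get 48 next round, worth 0.96 × 48 = 46.08 now, so the founder offers 46.08, keeping 1.92.
Round 1 (the investor proposes): the founder can get 1.92 next round, worth 0.69 × 1.92 = 1.3248 now. The investor offers 1.3248 and keeps 48 − 1.3248 = 46.6752.

1.32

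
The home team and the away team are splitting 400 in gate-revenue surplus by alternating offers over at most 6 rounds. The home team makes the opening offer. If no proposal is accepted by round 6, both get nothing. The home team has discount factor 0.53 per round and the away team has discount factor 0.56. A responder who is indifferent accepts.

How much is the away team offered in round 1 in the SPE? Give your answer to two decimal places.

Round 6 (the away team proposes): rejection yields 0 for the home team; the away team offers 0 and keeps 400.
Round 5 (the home team proposes): the away team can get 400 next round, worth 0.56 × 400 = 224 now. The home team offers 224 and keeps 400 − 224 = 176.
Round 4 (the away team proposes): the home team can get 176 next round, worth 0.53 × 176 = 93.28 now. The away team offers 93.28 and keeps 400 − 93.28 = 306.72.
Round 3 (the home team proposes): the away team can get 306.72 next round, worth 0.56 × 306.72 = 171.7632 now. The home team offers 171.7632 and keeps 400 − 171.7632 = 228.2368.
Round 2 (the away team proposes): the home team can get 228.2368 next round, worth 0.53 × 228.2368 = 120.965504 now, so the away team offers 120.965504, keeping 279.034496.
Round 1 (the home team proposes): the away team can get 279.034496 next round, worth 0.56 × 279.034496 = 156.25931776 now, so the home team offers 156.25931776, keeping 243.74068224.

156.26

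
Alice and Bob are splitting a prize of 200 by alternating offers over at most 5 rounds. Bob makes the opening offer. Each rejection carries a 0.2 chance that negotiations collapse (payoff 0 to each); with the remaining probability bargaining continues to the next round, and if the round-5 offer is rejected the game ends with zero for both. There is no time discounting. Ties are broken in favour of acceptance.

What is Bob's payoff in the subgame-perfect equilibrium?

Round 5 (Bob proposes): Alice will accept anything ≥ 0, so Bob offers 0 and keeps 200.
Round 4 (Alice proposes): rejecting gives Bob an expected 0.8 × 200 = 160; Alice offers that and keeps 40.
Round 3 (Bob proposes): rejecting gives Alice an expected 0.8 × 40 = 32, so Bob offers 32, keeping 168.
Round 2 (Alice proposes): rejecting gives Bob an expected 0.8 × 168 = 134.4, so Alice offers 134.4, keeping 65.6.
Round 1 (Bob proposes): rejecting gives Alice an expected 0.8 × 65.6 = 52.48. Bob offers 52.48 and keeps 200 − 52.48 = 147.52.

147.52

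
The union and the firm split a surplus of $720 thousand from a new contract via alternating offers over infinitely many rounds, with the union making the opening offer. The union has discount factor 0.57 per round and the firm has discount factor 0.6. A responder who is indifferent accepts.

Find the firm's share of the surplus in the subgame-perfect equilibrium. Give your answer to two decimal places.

282.31

In a stationary SPE each proposer offers the other exactly their discounted continuation value.
If the union keeps x when proposing and the firm keeps y when proposing, then x = 720 − 0.6y and y = 720 − 0.57x.
Solving: x = 720(1 − 0.6) / (1 − 0.57·0.6) = 288 / 0.658 ≈ 437.6900.
The firm gets 720 − 437.6900 ≈ 282.3100.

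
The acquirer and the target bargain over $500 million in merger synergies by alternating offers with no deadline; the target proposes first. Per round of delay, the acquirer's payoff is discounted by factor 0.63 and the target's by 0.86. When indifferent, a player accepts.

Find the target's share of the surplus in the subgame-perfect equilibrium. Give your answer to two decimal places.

403.75

When the target proposes, the acquirer accepts any offer worth at least 0.63 times what the acquirer would get by proposing next round; and vice versa.
This gives x = 500 − 0.63y and y = 500 − 0.86x, where x and y are each side's share when it proposes.
Hence (1 − 0.63·0.86)x = 500(1 − 0.63), i.e. 0.4582·x = 185.
x ≈ 403.7538; the acquirer's share is 500 − x ≈ 96.2462.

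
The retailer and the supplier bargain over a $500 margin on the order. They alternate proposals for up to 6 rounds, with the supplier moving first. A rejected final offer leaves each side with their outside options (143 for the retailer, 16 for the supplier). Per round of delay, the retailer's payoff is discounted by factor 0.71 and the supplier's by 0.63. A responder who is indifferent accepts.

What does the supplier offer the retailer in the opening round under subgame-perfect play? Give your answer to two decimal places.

258.86

Solve by backward induction from round 6.
Round 6 (the retailer proposes): the supplier gets 16 if talks fail, so the retailer offers 16 and keeps 484.
Round 5 (the supplier proposes): the retailer can get 484 next round, worth 0.71 × 484 = 343.64 now. The supplier offers 343.64 and keeps 500 − 343.64 = 156.36.
Round 4 (the retailer proposes): the supplier can get 156.36 next round, worth 0.63 × 156.36 = 98.5068 now, so the retailer offers 98.5068, keeping 401.4932.
Round 3 (the supplier proposes): the retailer can get 401.4932 next round, worth 0.71 × 401.4932 = 285.060172 now, so the supplier offers 285.060172, keeping 214.939828.
Round 2 (the retailer proposes): the supplier can get 214.939828 next round, worth 0.63 × 214.939828 = 135.41209164 now; the retailer offers that and keeps 364.58790836.
Round 1 (the supplier proposes): the retailer can get 364.58790836 next round, worth 0.71 × 364.58790836 = 258.8574149356 now. The supplier offers 258.8574149356 and keeps 500 − 258.8574149356 = 241.1425850644.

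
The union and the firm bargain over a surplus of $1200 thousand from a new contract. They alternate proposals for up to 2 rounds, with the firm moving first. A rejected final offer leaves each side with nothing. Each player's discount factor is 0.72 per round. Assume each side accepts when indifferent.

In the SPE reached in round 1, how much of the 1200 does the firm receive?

By backward induction:
Round 2 (the union proposes): the firm will accept anything ≥ 0, so the union offers 0 and keeps 1200.
Round 1 (the firm proposes): the union can get 1200 next round, worth 0.72 × 1200 = 864 now; the firm offers that and keeps 336.

336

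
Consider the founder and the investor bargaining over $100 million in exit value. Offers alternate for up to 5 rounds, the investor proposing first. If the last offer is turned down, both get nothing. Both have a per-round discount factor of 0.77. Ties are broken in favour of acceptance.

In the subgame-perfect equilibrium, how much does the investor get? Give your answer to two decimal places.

Solve by backward induction from round 5.
Round 5 (the investor proposes): the founder will accept anything ≥ 0, so the investor offers 0 and keeps 100.
Round 4 (the founder proposes): the investor can get 100 next round, worth 0.77 × 100 = 77 now, so the founder offers 77, keeping 23.
Round 3 (the investor proposes): the founder can get 23 next round, worth 0.77 × 23 = 17.71 now. The investor offers 17.71 and keeps 100 − 17.71 = 82.29.
Round 2 (the founder proposes): the investor can get 82.29 next round, worth 0.77 × 82.29 = 63.3633 now. The founder offers 63.3633 and keeps 100 − 63.3633 = 36.6367.
Round 1 (the investor proposes): the founder can get 36.6367 next round, worth 0.77 × 36.6367 = 28.210259 now; the investor offers that and keeps 71.789741.

71.79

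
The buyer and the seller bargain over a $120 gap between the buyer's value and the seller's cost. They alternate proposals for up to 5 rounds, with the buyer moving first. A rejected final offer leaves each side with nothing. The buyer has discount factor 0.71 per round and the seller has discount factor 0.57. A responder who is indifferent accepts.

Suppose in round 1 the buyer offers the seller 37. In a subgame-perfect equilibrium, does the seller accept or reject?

Accept

Round 5 (the buyer proposes): rejection yields 0 for the seller; the buyer offers 0 and keeps 120.
Round 4 (the seller proposes): the buyer can get 120 next round, worth 0.71 × 120 = 85.2 now, so the seller offers 85.2, keeping 34.8.
Round 3 (the buyer proposes): the seller can get 34.8 next round, worth 0.57 × 34.8 = 19.836 now, so the buyer offers 19.836, keeping 100.164.
Round 2 (the seller proposes): the buyer can get 100.164 next round, worth 0.71 × 100.164 = 71.11644 now; the seller offers that and keeps 48.88356.
So by rejecting in round 1, the seller gets 48.88356 next round, worth 0.57 × 48.88356 = 27.8636292 now.
Offer 37 ≥ 27.8636292, so the seller accepts.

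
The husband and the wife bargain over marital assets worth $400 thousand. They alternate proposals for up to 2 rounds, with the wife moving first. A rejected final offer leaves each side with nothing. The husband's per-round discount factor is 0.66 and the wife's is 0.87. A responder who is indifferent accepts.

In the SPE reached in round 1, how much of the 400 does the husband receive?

264

Round 2 (the husband proposes): the wife will accept anything ≥ 0, so the husband offers 0 and keeps 400.
Round 1 (the wife proposes): the husband can get 400 next round, worth 0.66 × 400 = 264 now, so the wife offers 264, keeping 136.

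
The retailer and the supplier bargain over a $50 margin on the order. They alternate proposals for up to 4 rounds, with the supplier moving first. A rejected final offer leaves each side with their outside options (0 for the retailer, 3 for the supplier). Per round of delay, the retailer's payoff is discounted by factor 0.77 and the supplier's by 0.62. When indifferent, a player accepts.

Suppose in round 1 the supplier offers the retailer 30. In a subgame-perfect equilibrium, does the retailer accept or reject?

Reject

Work out the retailer's continuation value if the offer is rejected.
Round 4 (the retailer proposes): the supplier gets 3 if talks fail, so the retailer offers 3 and keeps 47.
Round 3 (the supplier proposes): the retailer can get 47 next round, worth 0.77 × 47 = 36.19 now. The supplier offers 36.19 and keeps 50 − 36.19 = 13.81.
Round 2 (the retailer proposes): the supplier can get 13.81 next round, worth 0.62 × 13.81 = 8.5622 now, so the retailer offers 8.5622, keeping 41.4378.
So by rejecting in round 1, the retailer gets 41.4378 next round, worth 0.77 × 41.4378 = 31.907106 now.
Offer 30 < 31.907106, so the retailer rejects.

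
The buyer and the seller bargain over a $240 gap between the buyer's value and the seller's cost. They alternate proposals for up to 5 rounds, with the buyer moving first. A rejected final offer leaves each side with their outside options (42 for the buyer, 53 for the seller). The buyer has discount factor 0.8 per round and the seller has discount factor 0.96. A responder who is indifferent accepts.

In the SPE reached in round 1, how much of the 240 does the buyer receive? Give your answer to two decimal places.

127.27

Round 5 (the buyer proposes): the seller gets 53 if talks fail, so the buyer offers 53 and keeps 187.
Round 4 (the seller proposes): the buyer can get 187 next round, worth 0.8 × 187 = 149.6 now. The seller offers 149.6 and keeps 240 − 149.6 = 90.4.
Round 3 (the buyer proposes): the seller can get 90.4 next round, worth 0.96 × 90.4 = 86.784 now, so the buyer offers 86.784, keeping 153.216.
Round 2 (the seller proposes): the buyer can get 153.216 next round, worth 0.8 × 153.216 = 122.5728 now. The seller offers 122.5728 and keeps 240 − 122.5728 = 117.4272.
Round 1 (the buyer proposes): the seller can get 117.4272 next round, worth 0.96 × 117.4272 = 112.730112 now, so the buyer offers 112.730112, keeping 127.269888.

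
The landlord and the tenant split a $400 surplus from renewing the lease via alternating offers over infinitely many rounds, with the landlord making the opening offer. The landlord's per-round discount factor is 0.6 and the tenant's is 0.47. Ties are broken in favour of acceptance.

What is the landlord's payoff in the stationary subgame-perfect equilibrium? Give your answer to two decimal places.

In a stationary SPE each proposer offers the other exactly their discounted continuation value.
If the landlord keeps x when proposing and the tenant keeps y when proposing, then x = 400 − 0.47y and y = 400 − 0.6x.
Solving: x = 400(1 − 0.47) / (1 − 0.6·0.47) = 212 / 0.718 ≈ 295.2646.
The tenant gets 400 − 295.2646 ≈ 104.7354.

295.26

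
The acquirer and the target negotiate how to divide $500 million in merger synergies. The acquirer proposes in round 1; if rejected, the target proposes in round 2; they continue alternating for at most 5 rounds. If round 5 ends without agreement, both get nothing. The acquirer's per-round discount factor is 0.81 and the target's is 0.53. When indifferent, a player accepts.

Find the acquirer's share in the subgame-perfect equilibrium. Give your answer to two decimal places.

Round 5 (the acquirer proposes): rejection yields 0 for the target; the acquirer offers 0 and keeps 500.
Round 4 (the target proposes): the acquirer can get 500 next round, worth 0.81 × 500 = 405 now; the target offers that and keeps 95.
Round 3 (the acquirer proposes): the target can get 95 next round, worth 0.53 × 95 = 50.35 now, so the acquirer offers 50.35, keeping 449.65.
Round 2 (the target proposes): the acquirer can get 449.65 next round, worth 0.81 × 449.65 = 364.2165 now, so the target offers 364.2165, keeping 135.7835.
Round 1 (the acquirer proposes): the target can get 135.7835 next round, worth 0.53 × 135.7835 = 71.965255 now. The acquirer offers 71.965255 and keeps 500 − 71.965255 = 428.034745.

428.03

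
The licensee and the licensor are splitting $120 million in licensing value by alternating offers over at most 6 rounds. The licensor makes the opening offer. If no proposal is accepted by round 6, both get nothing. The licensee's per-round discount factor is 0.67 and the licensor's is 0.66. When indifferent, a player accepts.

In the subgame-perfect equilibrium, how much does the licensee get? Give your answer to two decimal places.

55.15

Round 6 (the licensee proposes): rejection yields 0 for the licensor; the licensee offers 0 and keeps 120.
Round 5 (the licensor proposes): the licensee can get 120 next round, worth 0.67 × 120 = 80.4 now; the licensor offers that and keeps 39.6.
Round 4 (the licensee proposes): the licensor can get 39.6 next round, worth 0.66 × 39.6 = 26.136 now; the licensee offers that and keeps 93.864.
Round 3 (the licensor proposes): the licensee can get 93.864 next round, worth 0.67 × 93.864 = 62.88888 now; the licensor offers that and keeps 57.11112.
Round 2 (the licensee proposes): the licensor can get 57.11112 next round, worth 0.66 × 57.11112 = 37.6933392 now, so the licensee offers 37.6933392, keeping 82.3066608.
Round 1 (the licensor proposes): the licensee can get 82.3066608 next round, worth 0.67 × 82.3066608 = 55.145462736 now. The licensor offers 55.145462736 and keeps 120 − 55.145462736 = 64.854537264.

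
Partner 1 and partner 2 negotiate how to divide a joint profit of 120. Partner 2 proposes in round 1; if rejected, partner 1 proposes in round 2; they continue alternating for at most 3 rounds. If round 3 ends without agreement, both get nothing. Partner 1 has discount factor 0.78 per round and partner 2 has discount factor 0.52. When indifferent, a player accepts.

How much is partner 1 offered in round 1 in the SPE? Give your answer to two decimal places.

44.93

Solve by backward induction from round 3.
Round 3 (partner 2 proposes): rejection yields 0 for partner 1; partner 2 offers 0 and keeps 120.
Round 2 (partner 1 proposes): partner 2 can get 120 next round, worth 0.52 × 120 = 62.4 now, so partner 1 offers 62.4, keeping 57.6.
Round 1 (partner 2 proposes): partner 1 can get 57.6 next round, worth 0.78 × 57.6 = 44.928 now; partner 2 offers that and keeps 75.072.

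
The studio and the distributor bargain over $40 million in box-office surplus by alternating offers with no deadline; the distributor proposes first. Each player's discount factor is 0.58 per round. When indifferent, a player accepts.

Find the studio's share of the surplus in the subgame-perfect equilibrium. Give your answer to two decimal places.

14.68

When the distributor proposes, the studio accepts any offer worth at least 0.58 times what the studio would get by proposing next round; and vice versa.
This gives x = 40 − 0.58y and y = 40 − 0.58x, where x and y are each side's share when it proposes.
Hence (1 − 0.58·0.58)x = 40(1 − 0.58), i.e. 0.6636·x = 16.8.
x ≈ 25.3165; the studio's share is 40 − x ≈ 14.6835.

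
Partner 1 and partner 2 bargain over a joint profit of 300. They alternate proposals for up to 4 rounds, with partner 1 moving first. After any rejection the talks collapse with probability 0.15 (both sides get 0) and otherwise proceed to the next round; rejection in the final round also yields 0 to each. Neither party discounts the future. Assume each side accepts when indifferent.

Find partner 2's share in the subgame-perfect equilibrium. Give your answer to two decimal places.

By backward induction:
Round 4 (partner 2 proposes): partner 1 will accept anything ≥ 0, so partner 2 offers 0 and keeps 300.
Round 3 (partner 1 proposes): rejecting gives partner 2 an expected 0.85 × 300 = 255. Partner 1 offers 255 and keeps 300 − 255 = 45.
Round 2 (partner 2 proposes): rejecting gives partner 1 an expected 0.85 × 45 = 38.25, so partner 2 offers 38.25, keeping 261.75.
Round 1 (partner 1 proposes): rejecting gives partner 2 an expected 0.85 × 261.75 = 222.4875, so partner 1 offers 222.4875, keeping 77.5125.

222.49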